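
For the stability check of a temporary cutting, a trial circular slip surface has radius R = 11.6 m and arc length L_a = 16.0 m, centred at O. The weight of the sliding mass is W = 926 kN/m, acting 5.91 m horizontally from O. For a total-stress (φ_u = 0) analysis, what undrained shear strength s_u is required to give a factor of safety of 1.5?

FS = s_u·L_a·R / (W·d), so s_u = FS·W·d / (L_a·R).
s_u = 1.5·926·5.91 / (16.00·11.6) = 8209.0 / 185.60 = 44.23 kPa

s_u = 44.2 kPa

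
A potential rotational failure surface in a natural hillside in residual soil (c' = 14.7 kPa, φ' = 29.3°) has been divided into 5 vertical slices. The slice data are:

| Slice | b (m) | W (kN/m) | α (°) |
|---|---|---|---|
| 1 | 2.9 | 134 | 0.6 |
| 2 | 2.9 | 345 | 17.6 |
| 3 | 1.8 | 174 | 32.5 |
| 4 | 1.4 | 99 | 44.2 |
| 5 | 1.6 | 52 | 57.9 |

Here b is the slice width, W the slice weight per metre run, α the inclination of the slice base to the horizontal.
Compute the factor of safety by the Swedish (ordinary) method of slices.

Ordinary method of slices: FS = Σ[c'·Δl_i + (W_i cosα_i)·tanφ'] / Σ W_i sinα_i, with Δl_i = b_i / cosα_i.
Slice 1: Δl = 2.9/cos0.6° = 2.900 m; N'_1 = 134·cos0.6° = 134.0; c'Δl = 42.63; W sinα = 1.4
Slice 2: Δl = 2.9/cos17.6° = 3.042 m; N'_2 = 345·cos17.6° = 328.9; c'Δl = 44.72; W sinα = 104.3
Slice 3: Δl = 1.8/cos32.5° = 2.134 m; N'_3 = 174·cos32.5° = 146.8; c'Δl = 31.37; W sinα = 93.5
Slice 4: Δl = 1.4/cos44.2° = 1.953 m; N'_4 = 99·cos44.2° = 71.0; c'Δl = 28.71; W sinα = 69.0
Slice 5: Δl = 1.6/cos57.9° = 3.011 m; N'_5 = 52·cos57.9° = 27.6; c'Δl = 44.26; W sinα = 44.1
Σc'Δl = 191.7 kN/m; ΣN' = 708.2 kN/m; ΣW sinα = 312.3 kN/m
Resisting = 191.7 + 708.2·tan29.3° = 191.7 + 397.4 = 589.1 kN/m
FS = 589.1 / 312.3 = 1.887

FS = 1.89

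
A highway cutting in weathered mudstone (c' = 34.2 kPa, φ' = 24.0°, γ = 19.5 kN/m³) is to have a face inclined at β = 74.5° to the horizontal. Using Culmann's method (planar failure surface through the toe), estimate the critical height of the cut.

H_c = 16.97 m

Culmann's analysis gives the critical failure plane at α_cr = (β + φ')/2 = (74.5 + 24.0)/2 = 49.2°, and the critical height
H_c = (4c'/γ) · sinβ cosφ' / [1 − cos(β − φ')]
    = (4·34.2/19.5) · sin74.5°·cos24.0° / [1 − cos(50.5°)]
    = 7.015 · 0.9636·0.9135 / [1 − 0.6361]
    = 7.015 · 0.8803 / 0.3639
    = 16.97 m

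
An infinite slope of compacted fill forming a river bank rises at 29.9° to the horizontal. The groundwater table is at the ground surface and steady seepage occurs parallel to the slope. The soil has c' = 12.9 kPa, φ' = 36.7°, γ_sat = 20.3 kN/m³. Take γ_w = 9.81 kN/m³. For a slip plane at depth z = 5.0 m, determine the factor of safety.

With seepage parallel to the slope and the water table at the surface, the effective normal stress on the slip plane uses the buoyant unit weight γ' = γ_sat − γ_w while the driving shear stress uses γ_sat:
FS = [c' + γ' z cos²β tanφ'] / [γ_sat z sinβ cosβ]
γ' = 20.3 − 9.81 = 10.49 kN/m³
Numerator = 12.9 + 10.49·5.0·cos²29.9°·tan36.7° = 12.9 + 10.49·5.0·0.7515·0.7454 = 42.280 kPa
Denominator = 20.3·5.0·sin29.9°·cos29.9° = 20.3·5.0·0.4985·0.8669 = 43.862 kPa
FS = 42.280 / 43.862 = 0.964

FS = 0.96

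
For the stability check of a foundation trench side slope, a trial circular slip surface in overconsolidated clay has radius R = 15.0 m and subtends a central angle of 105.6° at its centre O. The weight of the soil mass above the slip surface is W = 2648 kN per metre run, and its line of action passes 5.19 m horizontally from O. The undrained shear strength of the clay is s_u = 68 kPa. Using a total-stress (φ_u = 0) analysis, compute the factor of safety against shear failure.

Taking moments about the centre O, the resisting moment is provided by the undrained shear strength acting along the arc:
Arc length L_a = R·θ = 15.0·(105.6°·π/180) = 15.0·1.8431 = 27.65 m
M_R = s_u·L_a·R = 68·27.65·15.0 = 28198.9 kN·m/m
M_D = W·d = 2648·5.19 = 13743.1 kN·m/m
FS = M_R / M_D = 28198.9 / 13743.1 = 2.052

FS = 2.05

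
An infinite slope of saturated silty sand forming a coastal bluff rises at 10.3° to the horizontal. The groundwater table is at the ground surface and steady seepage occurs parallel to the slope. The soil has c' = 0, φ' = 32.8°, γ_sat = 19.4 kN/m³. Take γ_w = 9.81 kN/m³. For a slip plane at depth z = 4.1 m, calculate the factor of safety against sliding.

FS = 1.75

With seepage parallel to the slope and the water table at the surface, the effective normal stress on the slip plane uses the buoyant unit weight γ' = γ_sat − γ_w while the driving shear stress uses γ_sat:
FS = [c' + γ' z cos²β tanφ'] / [γ_sat z sinβ cosβ]
(For c' = 0 this reduces to FS = (γ'/γ_sat)·tanφ'/tanβ.)
γ' = 19.4 − 9.81 = 9.59 kN/m³
Numerator = 0.0 + 9.59·4.1·cos²10.3°·tan32.8° = 0.0 + 9.59·4.1·0.9680·0.6445 = 24.529 kPa
Denominator = 19.4·4.1·sin10.3°·cos10.3° = 19.4·4.1·0.1788·0.9839 = 13.993 kPa
FS = 24.529 / 13.993 = 1.753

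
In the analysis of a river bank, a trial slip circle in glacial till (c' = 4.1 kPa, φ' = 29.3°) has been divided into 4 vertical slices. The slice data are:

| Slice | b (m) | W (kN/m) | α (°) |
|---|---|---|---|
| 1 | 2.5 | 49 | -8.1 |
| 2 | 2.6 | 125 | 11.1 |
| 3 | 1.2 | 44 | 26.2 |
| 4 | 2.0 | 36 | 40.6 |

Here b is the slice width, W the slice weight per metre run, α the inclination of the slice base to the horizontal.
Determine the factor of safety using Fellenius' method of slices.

FS = 2.85

Ordinary method of slices: FS = Σ[c'·Δl_i + (W_i cosα_i)·tanφ'] / Σ W_i sinα_i, with Δl_i = b_i / cosα_i.
Slice 1: Δl = 2.5/cos(-8.1°) = 2.525 m; N'_1 = 49·cos(-8.1°) = 48.5; c'Δl = 10.35; W sinα = -6.9
Slice 2: Δl = 2.6/cos11.1° = 2.650 m; N'_2 = 125·cos11.1° = 122.7; c'Δl = 10.86; W sinα = 24.1
Slice 3: Δl = 1.2/cos26.2° = 1.337 m; N'_3 = 44·cos26.2° = 39.5; c'Δl = 5.48; W sinα = 19.4
Slice 4: Δl = 2.0/cos40.6° = 2.634 m; N'_4 = 36·cos40.6° = 27.3; c'Δl = 10.80; W sinα = 23.4
Σc'Δl = 37.5 kN/m; ΣN' = 238.0 kN/m; ΣW sinα = 60.0 kN/m
Resisting = 37.5 + 238.0·tan29.3° = 37.5 + 133.6 = 171.1 kN/m
FS = 171.1 / 60.0 = 2.850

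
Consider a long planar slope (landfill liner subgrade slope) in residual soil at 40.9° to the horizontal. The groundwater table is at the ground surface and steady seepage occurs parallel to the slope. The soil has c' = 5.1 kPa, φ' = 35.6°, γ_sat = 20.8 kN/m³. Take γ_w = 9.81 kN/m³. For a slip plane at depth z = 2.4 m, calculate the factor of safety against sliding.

FS = 0.64

With seepage parallel to the slope and the water table at the surface, the effective normal stress on the slip plane uses the buoyant unit weight γ' = γ_sat − γ_w while the driving shear stress uses γ_sat:
FS = [c' + γ' z cos²β tanφ'] / [γ_sat z sinβ cosβ]
γ' = 20.8 − 9.81 = 10.99 kN/m³
Numerator = 5.1 + 10.99·2.4·cos²40.9°·tan35.6° = 5.1 + 10.99·2.4·0.5713·0.7159 = 15.888 kPa
Denominator = 20.8·2.4·sin40.9°·cos40.9° = 20.8·2.4·0.6547·0.7559 = 24.705 kPa
FS = 15.888 / 24.705 = 0.643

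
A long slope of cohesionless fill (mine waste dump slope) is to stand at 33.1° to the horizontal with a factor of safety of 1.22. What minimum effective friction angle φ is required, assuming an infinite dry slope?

FS = tanφ/tanβ ⇒ tanφ = FS · tanβ = 1.22 · tan33.1° = 0.7953
φ = arctan(0.7953) = 38.50°

φ = 38.5°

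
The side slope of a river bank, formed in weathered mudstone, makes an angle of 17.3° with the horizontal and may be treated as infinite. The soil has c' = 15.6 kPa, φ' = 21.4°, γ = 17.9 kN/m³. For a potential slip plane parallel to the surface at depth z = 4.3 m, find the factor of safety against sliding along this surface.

For an infinite slope with a slip plane parallel to the surface (no pore pressure): FS = [c' + γz cos²β tanφ'] / [γz sinβ cosβ].
γz = 17.9·4.3 = 76.97 kN/m²
Numerator = 15.6 + 76.97·cos²17.3°·tan21.4° = 15.6 + 76.97·0.9116·0.3919 = 43.097 kPa
Denominator = 76.97·sin17.3°·cos17.3° = 76.97·0.2974·0.9548 = 21.853 kPa
FS = 43.097 / 21.853 = 1.972

FS = 1.97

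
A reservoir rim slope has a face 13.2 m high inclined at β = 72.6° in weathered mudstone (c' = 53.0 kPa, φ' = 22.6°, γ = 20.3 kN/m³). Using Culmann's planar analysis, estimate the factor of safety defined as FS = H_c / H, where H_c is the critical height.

H_c = (4c'/γ) · sinβ cosφ' / [1 − cos(β − φ')]
    = (4·53.0/20.3) · sin72.6°·cos22.6° / [1 − cos50.0°]
    = 10.443 · 0.8810 / 0.3572 = 25.76 m
FS = H_c / H = 25.76 / 13.2 = 1.951

FS = 1.95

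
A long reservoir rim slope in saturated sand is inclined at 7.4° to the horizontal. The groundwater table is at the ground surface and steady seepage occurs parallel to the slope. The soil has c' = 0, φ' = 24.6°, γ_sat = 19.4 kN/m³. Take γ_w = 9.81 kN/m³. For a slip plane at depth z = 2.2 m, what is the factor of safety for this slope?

With seepage parallel to the slope and the water table at the surface, the effective normal stress on the slip plane uses the buoyant unit weight γ' = γ_sat − γ_w while the driving shear stress uses γ_sat:
FS = [c' + γ' z cos²β tanφ'] / [γ_sat z sinβ cosβ]
(For c' = 0 this reduces to FS = (γ'/γ_sat)·tanφ'/tanβ.)
γ' = 19.4 − 9.81 = 9.59 kN/m³
Numerator = 0.0 + 9.59·2.2·cos²7.4°·tan24.6° = 0.0 + 9.59·2.2·0.9834·0.4578 = 9.499 kPa
Denominator = 19.4·2.2·sin7.4°·cos7.4° = 19.4·2.2·0.1288·0.9917 = 5.451 kPa
FS = 9.499 / 5.451 = 1.743

FS = 1.74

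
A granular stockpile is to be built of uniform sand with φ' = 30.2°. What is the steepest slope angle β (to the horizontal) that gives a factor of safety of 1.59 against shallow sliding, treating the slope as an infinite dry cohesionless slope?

For an infinite dry cohesionless slope FS = tanφ'/tanβ, so tanβ = tanφ' / FS.
tanβ = tan30.2° / 1.59 = 0.5820 / 1.59 = 0.3660
β = arctan(0.3660) = 20.10°

β = 20.1°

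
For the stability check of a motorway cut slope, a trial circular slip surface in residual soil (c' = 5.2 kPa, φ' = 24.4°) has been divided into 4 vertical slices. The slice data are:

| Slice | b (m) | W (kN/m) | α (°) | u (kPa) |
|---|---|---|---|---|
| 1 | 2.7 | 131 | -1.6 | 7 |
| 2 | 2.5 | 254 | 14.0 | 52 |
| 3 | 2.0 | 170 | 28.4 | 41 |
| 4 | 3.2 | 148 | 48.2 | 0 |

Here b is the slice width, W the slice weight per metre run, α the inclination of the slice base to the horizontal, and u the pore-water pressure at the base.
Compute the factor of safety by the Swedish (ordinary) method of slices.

Ordinary method of slices: FS = Σ[c'·Δl_i + (W_i cosα_i − u_i·Δl_i)·tanφ'] / Σ W_i sinα_i, with Δl_i = b_i / cosα_i.
Slice 1: Δl = 2.7/cos(-1.6°) = 2.701 m; N'_1 = 131·cos(-1.6°) − 7·2.701 = 112.0; c'Δl = 14.05; W sinα = -3.7
Slice 2: Δl = 2.5/cos14.0° = 2.577 m; N'_2 = 254·cos14.0° − 52·2.577 = 112.5; c'Δl = 13.40; W sinα = 61.4
Slice 3: Δl = 2.0/cos28.4° = 2.274 m; N'_3 = 170·cos28.4° − 41·2.274 = 56.3; c'Δl = 11.82; W sinα = 80.9
Slice 4: Δl = 3.2/cos48.2° = 4.801 m; N'_4 = 148·cos48.2° − 0·4.801 = 98.6; c'Δl = 24.97; W sinα = 110.3
Σc'Δl = 64.2 kN/m; ΣN' = 379.5 kN/m; ΣW sinα = 249.0 kN/m
Resisting = 64.2 + 379.5·tan24.4° = 64.2 + 172.1 = 236.4 kN/m
FS = 236.4 / 249.0 = 0.949

FS = 0.95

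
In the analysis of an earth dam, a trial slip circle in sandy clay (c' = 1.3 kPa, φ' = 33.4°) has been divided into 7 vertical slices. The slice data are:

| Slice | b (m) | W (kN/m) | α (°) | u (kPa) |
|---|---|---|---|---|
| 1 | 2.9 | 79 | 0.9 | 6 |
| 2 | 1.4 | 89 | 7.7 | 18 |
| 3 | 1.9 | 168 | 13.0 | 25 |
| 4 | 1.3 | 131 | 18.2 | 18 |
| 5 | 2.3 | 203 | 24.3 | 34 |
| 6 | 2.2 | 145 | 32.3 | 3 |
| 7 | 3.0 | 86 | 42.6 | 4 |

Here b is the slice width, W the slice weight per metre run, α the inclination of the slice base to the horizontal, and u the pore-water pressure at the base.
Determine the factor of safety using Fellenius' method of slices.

Ordinary method of slices: FS = Σ[c'·Δl_i + (W_i cosα_i − u_i·Δl_i)·tanφ'] / Σ W_i sinα_i, with Δl_i = b_i / cosα_i.
Slice 1: Δl = 2.9/cos0.9° = 2.900 m; N'_1 = 79·cos0.9° − 6·2.900 = 61.6; c'Δl = 3.77; W sinα = 1.2
Slice 2: Δl = 1.4/cos7.7° = 1.413 m; N'_2 = 89·cos7.7° − 18·1.413 = 62.8; c'Δl = 1.84; W sinα = 11.9
Slice 3: Δl = 1.9/cos13.0° = 1.950 m; N'_3 = 168·cos13.0° − 25·1.950 = 114.9; c'Δl = 2.53; W sinα = 37.8
Slice 4: Δl = 1.3/cos18.2° = 1.368 m; N'_4 = 131·cos18.2° − 18·1.368 = 99.8; c'Δl = 1.78; W sinα = 40.9
Slice 5: Δl = 2.3/cos24.3° = 2.524 m; N'_5 = 203·cos24.3° − 34·2.524 = 99.2; c'Δl = 3.28; W sinα = 83.5
Slice 6: Δl = 2.2/cos32.3° = 2.603 m; N'_6 = 145·cos32.3° − 3·2.603 = 114.8; c'Δl = 3.38; W sinα = 77.5
Slice 7: Δl = 3.0/cos42.6° = 4.076 m; N'_7 = 86·cos42.6° − 4·4.076 = 47.0; c'Δl = 5.30; W sinα = 58.2
Σc'Δl = 21.9 kN/m; ΣN' = 600.1 kN/m; ΣW sinα = 311.1 kN/m
Resisting = 21.9 + 600.1·tan33.4° = 21.9 + 395.7 = 417.6 kN/m
FS = 417.6 / 311.1 = 1.342

FS = 1.34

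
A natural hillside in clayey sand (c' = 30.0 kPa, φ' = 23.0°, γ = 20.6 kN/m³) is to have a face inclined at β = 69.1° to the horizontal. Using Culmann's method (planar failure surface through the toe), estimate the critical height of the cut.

H_c = 16.34 m

Culmann's analysis gives the critical failure plane at α_cr = (β + φ')/2 = (69.1 + 23.0)/2 = 46.0°, and the critical height
H_c = (4c'/γ) · sinβ cosφ' / [1 − cos(β − φ')]
    = (4·30.0/20.6) · sin69.1°·cos23.0° / [1 − cos(46.1°)]
    = 5.825 · 0.9342·0.9205 / [1 − 0.6934]
    = 5.825 · 0.8599 / 0.3066
    = 16.34 m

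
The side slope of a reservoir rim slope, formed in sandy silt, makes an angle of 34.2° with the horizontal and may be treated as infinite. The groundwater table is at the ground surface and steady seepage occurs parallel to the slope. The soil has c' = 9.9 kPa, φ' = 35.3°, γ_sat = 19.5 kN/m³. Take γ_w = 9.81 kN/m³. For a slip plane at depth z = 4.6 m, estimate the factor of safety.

With seepage parallel to the slope and the water table at the surface, the effective normal stress on the slip plane uses the buoyant unit weight γ' = γ_sat − γ_w while the driving shear stress uses γ_sat:
FS = [c' + γ' z cos²β tanφ'] / [γ_sat z sinβ cosβ]
γ' = 19.5 − 9.81 = 9.69 kN/m³
Numerator = 9.9 + 9.69·4.6·cos²34.2°·tan35.3° = 9.9 + 9.69·4.6·0.6841·0.7080 = 31.489 kPa
Denominator = 19.5·4.6·sin34.2°·cos34.2° = 19.5·4.6·0.5621·0.8271 = 41.700 kPa
FS = 31.489 / 41.700 = 0.755

FS = 0.76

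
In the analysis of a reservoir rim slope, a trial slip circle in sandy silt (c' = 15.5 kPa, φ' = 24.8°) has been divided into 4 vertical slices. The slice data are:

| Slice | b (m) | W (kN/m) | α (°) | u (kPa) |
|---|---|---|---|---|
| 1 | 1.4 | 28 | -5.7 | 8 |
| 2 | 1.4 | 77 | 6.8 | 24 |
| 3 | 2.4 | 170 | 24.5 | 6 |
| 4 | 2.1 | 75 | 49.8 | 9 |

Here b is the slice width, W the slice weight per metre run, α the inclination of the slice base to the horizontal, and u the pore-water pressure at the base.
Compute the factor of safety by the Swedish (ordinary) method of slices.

Ordinary method of slices: FS = Σ[c'·Δl_i + (W_i cosα_i − u_i·Δl_i)·tanφ'] / Σ W_i sinα_i, with Δl_i = b_i / cosα_i.
Slice 1: Δl = 1.4/cos(-5.7°) = 1.407 m; N'_1 = 28·cos(-5.7°) − 8·1.407 = 16.6; c'Δl = 21.81; W sinα = -2.8
Slice 2: Δl = 1.4/cos6.8° = 1.410 m; N'_2 = 77·cos6.8° − 24·1.410 = 42.6; c'Δl = 21.85; W sinα = 9.1
Slice 3: Δl = 2.4/cos24.5° = 2.637 m; N'_3 = 170·cos24.5° − 6·2.637 = 138.9; c'Δl = 40.88; W sinα = 70.5
Slice 4: Δl = 2.1/cos49.8° = 3.254 m; N'_4 = 75·cos49.8° − 9·3.254 = 19.1; c'Δl = 50.43; W sinα = 57.3
Σc'Δl = 135.0 kN/m; ΣN' = 217.2 kN/m; ΣW sinα = 134.1 kN/m
Resisting = 135.0 + 217.2·tan24.8° = 135.0 + 100.4 = 235.3 kN/m
FS = 235.3 / 134.1 = 1.755

FS = 1.75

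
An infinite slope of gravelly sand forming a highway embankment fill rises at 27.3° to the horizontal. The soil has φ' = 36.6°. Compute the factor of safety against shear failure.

For a dry cohesionless infinite slope the factor of safety is FS = tanφ' / tanβ.
FS = tan36.6° / tan27.3° = 0.7427 / 0.5161 = 1.439

FS = 1.44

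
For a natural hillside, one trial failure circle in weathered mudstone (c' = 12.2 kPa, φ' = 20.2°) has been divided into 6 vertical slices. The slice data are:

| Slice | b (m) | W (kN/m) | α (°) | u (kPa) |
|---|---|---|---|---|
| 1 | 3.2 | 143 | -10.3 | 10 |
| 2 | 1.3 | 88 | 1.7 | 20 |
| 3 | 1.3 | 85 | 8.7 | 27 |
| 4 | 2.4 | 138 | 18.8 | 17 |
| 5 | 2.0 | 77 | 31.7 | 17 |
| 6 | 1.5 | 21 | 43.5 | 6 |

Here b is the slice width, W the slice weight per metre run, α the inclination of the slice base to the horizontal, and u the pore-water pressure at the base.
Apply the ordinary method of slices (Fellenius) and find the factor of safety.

Ordinary method of slices: FS = Σ[c'·Δl_i + (W_i cosα_i − u_i·Δl_i)·tanφ'] / Σ W_i sinα_i, with Δl_i = b_i / cosα_i.
Slice 1: Δl = 3.2/cos(-10.3°) = 3.252 m; N'_1 = 143·cos(-10.3°) − 10·3.252 = 108.2; c'Δl = 39.68; W sinα = -25.6
Slice 2: Δl = 1.3/cos1.7° = 1.301 m; N'_2 = 88·cos1.7° − 20·1.301 = 61.9; c'Δl = 15.87; W sinα = 2.6
Slice 3: Δl = 1.3/cos8.7° = 1.315 m; N'_3 = 85·cos8.7° − 27·1.315 = 48.5; c'Δl = 16.04; W sinα = 12.9
Slice 4: Δl = 2.4/cos18.8° = 2.535 m; N'_4 = 138·cos18.8° − 17·2.535 = 87.5; c'Δl = 30.93; W sinα = 44.5
Slice 5: Δl = 2.0/cos31.7° = 2.351 m; N'_5 = 77·cos31.7° − 17·2.351 = 25.6; c'Δl = 28.68; W sinα = 40.5
Slice 6: Δl = 1.5/cos43.5° = 2.068 m; N'_6 = 21·cos43.5° − 6·2.068 = 2.8; c'Δl = 25.23; W sinα = 14.5
Σc'Δl = 156.4 kN/m; ΣN' = 334.5 kN/m; ΣW sinα = 89.3 kN/m
Resisting = 156.4 + 334.5·tan20.2° = 156.4 + 123.1 = 279.5 kN/m
FS = 279.5 / 89.3 = 3.131

FS = 3.13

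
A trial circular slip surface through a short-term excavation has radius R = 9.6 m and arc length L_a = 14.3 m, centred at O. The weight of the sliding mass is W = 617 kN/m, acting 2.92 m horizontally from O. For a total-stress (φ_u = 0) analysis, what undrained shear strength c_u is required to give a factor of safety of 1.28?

c_u = 16.8 kPa

FS = c_u·L_a·R / (W·d), so c_u = FS·W·d / (L_a·R).
c_u = 1.28·617·2.92 / (14.30·9.6) = 2306.1 / 137.28 = 16.80 kPa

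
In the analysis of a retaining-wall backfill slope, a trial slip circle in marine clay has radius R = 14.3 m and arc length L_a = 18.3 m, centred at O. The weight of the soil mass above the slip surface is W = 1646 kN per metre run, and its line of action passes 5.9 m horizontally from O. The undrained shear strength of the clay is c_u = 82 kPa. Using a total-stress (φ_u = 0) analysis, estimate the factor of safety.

FS = 2.21

Taking moments about the centre O, the resisting moment is provided by the undrained shear strength acting along the arc:
M_R = c_u·L_a·R = 82·18.30·14.3 = 21458.6 kN·m/m
M_D = W·d = 1646·5.9 = 9711.4 kN·m/m
FS = M_R / M_D = 21458.6 / 9711.4 = 2.210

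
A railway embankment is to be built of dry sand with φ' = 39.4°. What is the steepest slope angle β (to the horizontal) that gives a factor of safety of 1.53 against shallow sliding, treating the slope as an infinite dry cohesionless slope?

β = 28.2°

For an infinite dry cohesionless slope FS = tanφ'/tanβ, so tanβ = tanφ' / FS.
tanβ = tan39.4° / 1.53 = 0.8214 / 1.53 = 0.5369
β = arctan(0.5369) = 28.23°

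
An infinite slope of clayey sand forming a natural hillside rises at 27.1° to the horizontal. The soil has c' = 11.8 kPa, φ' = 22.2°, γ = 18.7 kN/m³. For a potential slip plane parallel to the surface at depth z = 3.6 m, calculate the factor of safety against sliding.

FS = 1.23

For an infinite slope with a slip plane parallel to the surface (no pore pressure): FS = [c' + γz cos²β tanφ'] / [γz sinβ cosβ].
γz = 18.7·3.6 = 67.32 kN/m²
Numerator = 11.8 + 67.32·cos²27.1°·tan22.2° = 11.8 + 67.32·0.7925·0.4081 = 33.572 kPa
Denominator = 67.32·sin27.1°·cos27.1° = 67.32·0.4555·0.8902 = 27.300 kPa
FS = 33.572 / 27.300 = 1.230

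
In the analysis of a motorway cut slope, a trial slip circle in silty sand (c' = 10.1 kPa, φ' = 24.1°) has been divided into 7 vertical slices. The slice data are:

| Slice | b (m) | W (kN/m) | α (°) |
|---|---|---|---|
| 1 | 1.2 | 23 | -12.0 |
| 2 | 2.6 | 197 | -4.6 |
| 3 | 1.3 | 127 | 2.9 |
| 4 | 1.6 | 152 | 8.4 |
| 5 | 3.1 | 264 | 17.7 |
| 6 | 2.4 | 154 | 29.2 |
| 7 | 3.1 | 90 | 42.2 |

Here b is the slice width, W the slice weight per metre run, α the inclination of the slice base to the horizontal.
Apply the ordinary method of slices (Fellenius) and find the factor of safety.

Ordinary method of slices: FS = Σ[c'·Δl_i + (W_i cosα_i)·tanφ'] / Σ W_i sinα_i, with Δl_i = b_i / cosα_i.
Slice 1: Δl = 1.2/cos(-12.0°) = 1.227 m; N'_1 = 23·cos(-12.0°) = 22.5; c'Δl = 12.39; W sinα = -4.8
Slice 2: Δl = 2.6/cos(-4.6°) = 2.608 m; N'_2 = 197·cos(-4.6°) = 196.4; c'Δl = 26.34; W sinα = -15.8
Slice 3: Δl = 1.3/cos2.9° = 1.302 m; N'_3 = 127·cos2.9° = 126.8; c'Δl = 13.15; W sinα = 6.4
Slice 4: Δl = 1.6/cos8.4° = 1.617 m; N'_4 = 152·cos8.4° = 150.4; c'Δl = 16.34; W sinα = 22.2
Slice 5: Δl = 3.1/cos17.7° = 3.254 m; N'_5 = 264·cos17.7° = 251.5; c'Δl = 32.87; W sinα = 80.3
Slice 6: Δl = 2.4/cos29.2° = 2.749 m; N'_6 = 154·cos29.2° = 134.4; c'Δl = 27.77; W sinα = 75.1
Slice 7: Δl = 3.1/cos42.2° = 4.185 m; N'_7 = 90·cos42.2° = 66.7; c'Δl = 42.26; W sinα = 60.5
Σc'Δl = 171.1 kN/m; ΣN' = 948.7 kN/m; ΣW sinα = 223.9 kN/m
Resisting = 171.1 + 948.7·tan24.1° = 171.1 + 424.4 = 595.5 kN/m
FS = 595.5 / 223.9 = 2.660

FS = 2.66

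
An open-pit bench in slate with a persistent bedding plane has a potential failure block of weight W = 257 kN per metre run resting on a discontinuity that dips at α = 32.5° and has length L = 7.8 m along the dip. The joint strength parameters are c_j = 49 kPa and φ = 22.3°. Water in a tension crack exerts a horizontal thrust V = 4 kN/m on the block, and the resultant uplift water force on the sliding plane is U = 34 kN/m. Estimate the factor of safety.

Resolving the block weight along and normal to the plane and applying the Mohr–Coulomb strength on the joint:
N' = W cosα − U − V sinα = 257·cos32.5° − 34 − 4·sin32.5° = 180.6 kN/m
Driving force T = W sinα + V cosα = 257·sin32.5° + 4·cos32.5° = 141.5 kN/m
Resisting force R = c_j·L + N'·tanφ = 49·7.8 + 180.6·tan22.3° = 382.2 + 74.1 = 456.3 kN/m
FS = R / T = 456.3 / 141.5 = 3.225

FS = 3.23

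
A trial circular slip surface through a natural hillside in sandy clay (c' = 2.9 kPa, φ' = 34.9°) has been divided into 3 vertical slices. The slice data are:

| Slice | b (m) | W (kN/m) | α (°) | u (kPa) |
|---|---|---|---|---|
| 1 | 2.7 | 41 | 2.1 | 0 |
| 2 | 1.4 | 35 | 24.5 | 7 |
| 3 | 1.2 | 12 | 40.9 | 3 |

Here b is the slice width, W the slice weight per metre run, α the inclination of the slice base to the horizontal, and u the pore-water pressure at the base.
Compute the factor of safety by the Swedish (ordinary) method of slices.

FS = 2.65

Ordinary method of slices: FS = Σ[c'·Δl_i + (W_i cosα_i − u_i·Δl_i)·tanφ'] / Σ W_i sinα_i, with Δl_i = b_i / cosα_i.
Slice 1: Δl = 2.7/cos2.1° = 2.702 m; N'_1 = 41·cos2.1° − 0·2.702 = 41.0; c'Δl = 7.84; W sinα = 1.5
Slice 2: Δl = 1.4/cos24.5° = 1.539 m; N'_2 = 35·cos24.5° − 7·1.539 = 21.1; c'Δl = 4.46; W sinα = 14.5
Slice 3: Δl = 1.2/cos40.9° = 1.588 m; N'_3 = 12·cos40.9° − 3·1.588 = 4.3; c'Δl = 4.60; W sinα = 7.9
Σc'Δl = 16.9 kN/m; ΣN' = 66.4 kN/m; ΣW sinα = 23.9 kN/m
Resisting = 16.9 + 66.4·tan34.9° = 16.9 + 46.3 = 63.2 kN/m
FS = 63.2 / 23.9 = 2.647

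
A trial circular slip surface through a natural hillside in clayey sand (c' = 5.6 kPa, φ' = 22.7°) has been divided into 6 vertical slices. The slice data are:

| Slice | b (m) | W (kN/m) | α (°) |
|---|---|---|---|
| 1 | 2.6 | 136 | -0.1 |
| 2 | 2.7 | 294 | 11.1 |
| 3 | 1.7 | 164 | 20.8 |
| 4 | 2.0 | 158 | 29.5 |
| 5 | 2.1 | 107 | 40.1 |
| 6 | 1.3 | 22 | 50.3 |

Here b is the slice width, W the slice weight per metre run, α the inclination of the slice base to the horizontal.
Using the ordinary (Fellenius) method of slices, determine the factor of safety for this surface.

Ordinary method of slices: FS = Σ[c'·Δl_i + (W_i cosα_i)·tanφ'] / Σ W_i sinα_i, with Δl_i = b_i / cosα_i.
Slice 1: Δl = 2.6/cos(-0.1°) = 2.600 m; N'_1 = 136·cos(-0.1°) = 136.0; c'Δl = 14.56; W sinα = -0.2
Slice 2: Δl = 2.7/cos11.1° = 2.751 m; N'_2 = 294·cos11.1° = 288.5; c'Δl = 15.41; W sinα = 56.6
Slice 3: Δl = 1.7/cos20.8° = 1.819 m; N'_3 = 164·cos20.8° = 153.3; c'Δl = 10.18; W sinα = 58.2
Slice 4: Δl = 2.0/cos29.5° = 2.298 m; N'_4 = 158·cos29.5° = 137.5; c'Δl = 12.87; W sinα = 77.8
Slice 5: Δl = 2.1/cos40.1° = 2.745 m; N'_5 = 107·cos40.1° = 81.8; c'Δl = 15.37; W sinα = 68.9
Slice 6: Δl = 1.3/cos50.3° = 2.035 m; N'_6 = 22·cos50.3° = 14.1; c'Δl = 11.40; W sinα = 16.9
Σc'Δl = 79.8 kN/m; ΣN' = 811.2 kN/m; ΣW sinα = 278.3 kN/m
Resisting = 79.8 + 811.2·tan22.7° = 79.8 + 339.3 = 419.1 kN/m
FS = 419.1 / 278.3 = 1.506

FS = 1.51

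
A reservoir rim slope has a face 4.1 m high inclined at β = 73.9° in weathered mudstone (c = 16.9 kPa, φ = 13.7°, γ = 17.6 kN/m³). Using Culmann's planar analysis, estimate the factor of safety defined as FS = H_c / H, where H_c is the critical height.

H_c = (4c/γ) · sinβ cosφ / [1 − cos(β − φ)]
    = (4·16.9/17.6) · sin73.9°·cos13.7° / [1 − cos60.2°]
    = 3.841 · 0.9334 / 0.5030 = 7.13 m
FS = H_c / H = 7.13 / 4.1 = 1.738

FS = 1.74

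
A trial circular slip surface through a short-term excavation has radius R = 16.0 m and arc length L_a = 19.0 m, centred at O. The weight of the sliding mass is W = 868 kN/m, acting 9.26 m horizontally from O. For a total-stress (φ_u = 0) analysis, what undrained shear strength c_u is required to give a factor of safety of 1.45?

c_u = 38.3 kPa

FS = c_u·L_a·R / (W·d), so c_u = FS·W·d / (L_a·R).
c_u = 1.45·868·9.26 / (19.00·16.0) = 11654.6 / 304.00 = 38.34 kPa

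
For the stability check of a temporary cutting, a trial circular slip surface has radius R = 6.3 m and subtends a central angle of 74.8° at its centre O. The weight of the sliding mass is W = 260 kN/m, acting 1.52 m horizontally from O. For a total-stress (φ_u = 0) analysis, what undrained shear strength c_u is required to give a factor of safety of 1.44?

FS = c_u·L_a·R / (W·d), so c_u = FS·W·d / (L_a·R).
Arc length L_a = R·θ = 6.3·(74.8°·π/180) = 6.3·1.3055 = 8.22 m
c_u = 1.44·260·1.52 / (8.22·6.3) = 569.1 / 51.82 = 10.98 kPa

c_u = 11.0 kPa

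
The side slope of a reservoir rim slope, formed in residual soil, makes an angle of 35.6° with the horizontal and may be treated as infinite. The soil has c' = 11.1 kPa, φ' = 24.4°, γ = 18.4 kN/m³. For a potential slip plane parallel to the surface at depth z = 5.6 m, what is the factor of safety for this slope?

For an infinite slope with a slip plane parallel to the surface (no pore pressure): FS = [c' + γz cos²β tanφ'] / [γz sinβ cosβ].
γz = 18.4·5.6 = 103.04 kN/m²
Numerator = 11.1 + 103.04·cos²35.6°·tan24.4° = 11.1 + 103.04·0.6611·0.4536 = 42.002 kPa
Denominator = 103.04·sin35.6°·cos35.6° = 103.04·0.5821·0.8131 = 48.771 kPa
FS = 42.002 / 48.771 = 0.861

FS = 0.86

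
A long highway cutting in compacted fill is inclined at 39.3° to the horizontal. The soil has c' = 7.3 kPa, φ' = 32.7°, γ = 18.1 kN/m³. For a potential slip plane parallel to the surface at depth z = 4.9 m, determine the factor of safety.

For an infinite slope with a slip plane parallel to the surface (no pore pressure): FS = [c' + γz cos²β tanφ'] / [γz sinβ cosβ].
γz = 18.1·4.9 = 88.69 kN/m²
Numerator = 7.3 + 88.69·cos²39.3°·tan32.7° = 7.3 + 88.69·0.5988·0.6420 = 41.396 kPa
Denominator = 88.69·sin39.3°·cos39.3° = 88.69·0.6334·0.7738 = 43.470 kPa
FS = 41.396 / 43.470 = 0.952

FS = 0.95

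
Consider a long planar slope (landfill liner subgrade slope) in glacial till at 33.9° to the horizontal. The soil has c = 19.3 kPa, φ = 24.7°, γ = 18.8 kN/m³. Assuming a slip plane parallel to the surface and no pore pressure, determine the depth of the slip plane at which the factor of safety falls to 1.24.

z = 3.99 m

Setting FS = 1.24 in FS = [c + γz cos²β tanφ] / [γz sinβ cosβ] and solving for z:
z = c / [γ cosβ (FS·sinβ − cosβ·tanφ)]
  = 19.3 / [18.8·cos33.9°·(1.24·sin33.9° − cos33.9°·tan24.7°)]
  = 19.3 / [18.8·0.8300·(1.24·0.5577 − 0.8300·0.4599)]
  = 19.3 / 4.8348 = 3.992 m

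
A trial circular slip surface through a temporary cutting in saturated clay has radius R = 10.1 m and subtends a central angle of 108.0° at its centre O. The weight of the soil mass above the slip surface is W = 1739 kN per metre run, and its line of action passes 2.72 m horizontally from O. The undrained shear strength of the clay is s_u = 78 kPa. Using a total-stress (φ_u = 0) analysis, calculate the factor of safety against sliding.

FS = 3.17

Taking moments about the centre O, the resisting moment is provided by the undrained shear strength acting along the arc:
Arc length L_a = R·θ = 10.1·(108.0°·π/180) = 10.1·1.8850 = 19.04 m
M_R = s_u·L_a·R = 78·19.04·10.1 = 14998.2 kN·m/m
M_D = W·d = 1739·2.72 = 4730.1 kN·m/m
FS = M_R / M_D = 14998.2 / 4730.1 = 3.171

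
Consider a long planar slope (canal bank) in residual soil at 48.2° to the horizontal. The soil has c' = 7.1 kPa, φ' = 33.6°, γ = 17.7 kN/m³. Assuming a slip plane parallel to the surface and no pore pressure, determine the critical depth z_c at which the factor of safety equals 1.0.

Setting FS = 1.00 in FS = [c' + γz cos²β tanφ'] / [γz sinβ cosβ] and solving for z:
z = c' / [γ cosβ (FS·sinβ − cosβ·tanφ')]
  = 7.1 / [17.7·cos48.2°·(1.00·sin48.2° − cos48.2°·tan33.6°)]
  = 7.1 / [17.7·0.6665·(1.00·0.7455 − 0.6665·0.6644)]
  = 7.1 / 3.5703 = 1.989 m

z_c = 1.99 m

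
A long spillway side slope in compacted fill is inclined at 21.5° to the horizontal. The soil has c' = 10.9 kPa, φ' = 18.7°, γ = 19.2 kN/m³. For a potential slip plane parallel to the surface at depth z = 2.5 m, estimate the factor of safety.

For an infinite slope with a slip plane parallel to the surface (no pore pressure): FS = [c' + γz cos²β tanφ'] / [γz sinβ cosβ].
γz = 19.2·2.5 = 48.00 kN/m²
Numerator = 10.9 + 48.00·cos²21.5°·tan18.7° = 10.9 + 48.00·0.8657·0.3385 = 24.965 kPa
Denominator = 48.00·sin21.5°·cos21.5° = 48.00·0.3665·0.9304 = 16.368 kPa
FS = 24.965 / 16.368 = 1.525

FS = 1.53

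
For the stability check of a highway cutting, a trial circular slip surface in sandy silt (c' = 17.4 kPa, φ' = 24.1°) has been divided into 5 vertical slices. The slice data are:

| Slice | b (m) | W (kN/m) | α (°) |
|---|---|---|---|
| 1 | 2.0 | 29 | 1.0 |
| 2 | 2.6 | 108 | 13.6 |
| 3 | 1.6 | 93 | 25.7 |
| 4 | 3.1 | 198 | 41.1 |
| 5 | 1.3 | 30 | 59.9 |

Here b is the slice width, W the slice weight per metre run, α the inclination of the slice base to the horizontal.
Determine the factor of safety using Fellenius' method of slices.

FS = 1.80

Ordinary method of slices: FS = Σ[c'·Δl_i + (W_i cosα_i)·tanφ'] / Σ W_i sinα_i, with Δl_i = b_i / cosα_i.
Slice 1: Δl = 2.0/cos1.0° = 2.000 m; N'_1 = 29·cos1.0° = 29.0; c'Δl = 34.81; W sinα = 0.5
Slice 2: Δl = 2.6/cos13.6° = 2.675 m; N'_2 = 108·cos13.6° = 105.0; c'Δl = 46.55; W sinα = 25.4
Slice 3: Δl = 1.6/cos25.7° = 1.776 m; N'_3 = 93·cos25.7° = 83.8; c'Δl = 30.90; W sinα = 40.3
Slice 4: Δl = 3.1/cos41.1° = 4.114 m; N'_4 = 198·cos41.1° = 149.2; c'Δl = 71.58; W sinα = 130.2
Slice 5: Δl = 1.3/cos59.9° = 2.592 m; N'_5 = 30·cos59.9° = 15.0; c'Δl = 45.10; W sinα = 26.0
Σc'Δl = 228.9 kN/m; ΣN' = 382.0 kN/m; ΣW sinα = 222.3 kN/m
Resisting = 228.9 + 382.0·tan24.1° = 228.9 + 170.9 = 399.8 kN/m
FS = 399.8 / 222.3 = 1.798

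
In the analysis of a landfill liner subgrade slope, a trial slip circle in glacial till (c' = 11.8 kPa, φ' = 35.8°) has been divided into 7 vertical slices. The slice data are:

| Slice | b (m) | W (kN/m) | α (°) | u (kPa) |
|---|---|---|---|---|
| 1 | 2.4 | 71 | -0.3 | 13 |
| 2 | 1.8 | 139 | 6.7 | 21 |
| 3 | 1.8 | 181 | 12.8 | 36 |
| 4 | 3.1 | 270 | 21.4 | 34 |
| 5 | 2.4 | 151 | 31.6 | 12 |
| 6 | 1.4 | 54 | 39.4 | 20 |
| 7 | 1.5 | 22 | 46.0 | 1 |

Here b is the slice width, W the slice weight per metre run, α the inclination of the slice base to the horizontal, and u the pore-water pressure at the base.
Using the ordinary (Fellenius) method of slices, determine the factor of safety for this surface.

FS = 1.95

Ordinary method of slices: FS = Σ[c'·Δl_i + (W_i cosα_i − u_i·Δl_i)·tanφ'] / Σ W_i sinα_i, with Δl_i = b_i / cosα_i.
Slice 1: Δl = 2.4/cos(-0.3°) = 2.400 m; N'_1 = 71·cos(-0.3°) − 13·2.400 = 39.8; c'Δl = 28.32; W sinα = -0.4
Slice 2: Δl = 1.8/cos6.7° = 1.812 m; N'_2 = 139·cos6.7° − 21·1.812 = 100.0; c'Δl = 21.39; W sinα = 16.2
Slice 3: Δl = 1.8/cos12.8° = 1.846 m; N'_3 = 181·cos12.8° − 36·1.846 = 110.1; c'Δl = 21.78; W sinα = 40.1
Slice 4: Δl = 3.1/cos21.4° = 3.330 m; N'_4 = 270·cos21.4° − 34·3.330 = 138.2; c'Δl = 39.29; W sinα = 98.5
Slice 5: Δl = 2.4/cos31.6° = 2.818 m; N'_5 = 151·cos31.6° − 12·2.818 = 94.8; c'Δl = 33.25; W sinα = 79.1
Slice 6: Δl = 1.4/cos39.4° = 1.812 m; N'_6 = 54·cos39.4° − 20·1.812 = 5.5; c'Δl = 21.38; W sinα = 34.3
Slice 7: Δl = 1.5/cos46.0° = 2.159 m; N'_7 = 22·cos46.0° − 1·2.159 = 13.1; c'Δl = 25.48; W sinα = 15.8
Σc'Δl = 190.9 kN/m; ΣN' = 501.4 kN/m; ΣW sinα = 283.7 kN/m
Resisting = 190.9 + 501.4·tan35.8° = 190.9 + 361.6 = 552.5 kN/m
FS = 552.5 / 283.7 = 1.948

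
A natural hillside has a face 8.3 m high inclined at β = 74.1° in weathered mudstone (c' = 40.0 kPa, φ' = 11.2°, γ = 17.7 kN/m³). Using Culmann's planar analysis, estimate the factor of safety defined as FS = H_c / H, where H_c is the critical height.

FS = 1.89

H_c = (4c'/γ) · sinβ cosφ' / [1 − cos(β − φ')]
    = (4·40.0/17.7) · sin74.1°·cos11.2° / [1 − cos62.9°]
    = 9.040 · 0.9434 / 0.5445 = 15.66 m
FS = H_c / H = 15.66 / 8.3 = 1.887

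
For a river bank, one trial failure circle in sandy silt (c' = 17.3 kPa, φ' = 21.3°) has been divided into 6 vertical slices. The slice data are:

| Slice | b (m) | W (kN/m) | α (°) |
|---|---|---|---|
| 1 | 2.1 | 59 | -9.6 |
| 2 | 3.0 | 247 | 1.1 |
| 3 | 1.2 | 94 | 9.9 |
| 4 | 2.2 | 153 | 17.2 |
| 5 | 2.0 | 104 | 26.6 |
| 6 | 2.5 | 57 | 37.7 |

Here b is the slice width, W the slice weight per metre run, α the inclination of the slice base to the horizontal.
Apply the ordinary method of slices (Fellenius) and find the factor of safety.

FS = 3.70

Ordinary method of slices: FS = Σ[c'·Δl_i + (W_i cosα_i)·tanφ'] / Σ W_i sinα_i, with Δl_i = b_i / cosα_i.
Slice 1: Δl = 2.1/cos(-9.6°) = 2.130 m; N'_1 = 59·cos(-9.6°) = 58.2; c'Δl = 36.85; W sinα = -9.8
Slice 2: Δl = 3.0/cos1.1° = 3.001 m; N'_2 = 247·cos1.1° = 247.0; c'Δl = 51.91; W sinα = 4.7
Slice 3: Δl = 1.2/cos9.9° = 1.218 m; N'_3 = 94·cos9.9° = 92.6; c'Δl = 21.07; W sinα = 16.2
Slice 4: Δl = 2.2/cos17.2° = 2.303 m; N'_4 = 153·cos17.2° = 146.2; c'Δl = 39.84; W sinα = 45.2
Slice 5: Δl = 2.0/cos26.6° = 2.237 m; N'_5 = 104·cos26.6° = 93.0; c'Δl = 38.70; W sinα = 46.6
Slice 6: Δl = 2.5/cos37.7° = 3.160 m; N'_6 = 57·cos37.7° = 45.1; c'Δl = 54.66; W sinα = 34.9
Σc'Δl = 243.0 kN/m; ΣN' = 682.0 kN/m; ΣW sinα = 137.7 kN/m
Resisting = 243.0 + 682.0·tan21.3° = 243.0 + 265.9 = 508.9 kN/m
FS = 508.9 / 137.7 = 3.695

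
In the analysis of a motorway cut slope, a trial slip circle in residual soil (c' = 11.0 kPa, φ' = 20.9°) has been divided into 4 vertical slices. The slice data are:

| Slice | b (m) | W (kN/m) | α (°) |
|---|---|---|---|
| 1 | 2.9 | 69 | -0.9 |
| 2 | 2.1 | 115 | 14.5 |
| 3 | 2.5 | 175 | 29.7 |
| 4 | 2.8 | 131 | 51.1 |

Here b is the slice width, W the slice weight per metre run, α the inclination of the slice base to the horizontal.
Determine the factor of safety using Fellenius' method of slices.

FS = 1.36

Ordinary method of slices: FS = Σ[c'·Δl_i + (W_i cosα_i)·tanφ'] / Σ W_i sinα_i, with Δl_i = b_i / cosα_i.
Slice 1: Δl = 2.9/cos(-0.9°) = 2.900 m; N'_1 = 69·cos(-0.9°) = 69.0; c'Δl = 31.90; W sinα = -1.1
Slice 2: Δl = 2.1/cos14.5° = 2.169 m; N'_2 = 115·cos14.5° = 111.3; c'Δl = 23.86; W sinα = 28.8
Slice 3: Δl = 2.5/cos29.7° = 2.878 m; N'_3 = 175·cos29.7° = 152.0; c'Δl = 31.66; W sinα = 86.7
Slice 4: Δl = 2.8/cos51.1° = 4.459 m; N'_4 = 131·cos51.1° = 82.3; c'Δl = 49.05; W sinα = 101.9
Σc'Δl = 136.5 kN/m; ΣN' = 414.6 kN/m; ΣW sinα = 216.4 kN/m
Resisting = 136.5 + 414.6·tan20.9° = 136.5 + 158.3 = 294.8 kN/m
FS = 294.8 / 216.4 = 1.362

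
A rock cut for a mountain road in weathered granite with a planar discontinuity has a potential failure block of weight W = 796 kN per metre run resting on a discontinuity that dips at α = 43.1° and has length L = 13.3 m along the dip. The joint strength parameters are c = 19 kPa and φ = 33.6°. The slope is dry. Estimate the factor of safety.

Resolving the block weight along and normal to the plane and applying the Mohr–Coulomb strength on the joint:
N' = W cosα = 796·cos43.1° = 581.2 kN/m
Driving force T = W sinα = 796·sin43.1° = 543.9 kN/m
Resisting force R = c·L + N'·tanφ = 19·13.3 + 581.2·tan33.6° = 252.7 + 386.2 = 638.9 kN/m
FS = R / T = 638.9 / 543.9 = 1.175

FS = 1.17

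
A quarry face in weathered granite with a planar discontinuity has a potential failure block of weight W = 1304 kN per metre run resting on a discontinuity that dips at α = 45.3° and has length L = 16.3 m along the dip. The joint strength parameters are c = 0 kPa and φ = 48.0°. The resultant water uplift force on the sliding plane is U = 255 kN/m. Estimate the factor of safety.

FS = 0.79

Resolving the block weight along and normal to the plane and applying the Mohr–Coulomb strength on the joint:
N' = W cosα − U = 1304·cos45.3° − 255 = 662.2 kN/m
Driving force T = W sinα = 1304·sin45.3° = 926.9 kN/m
Resisting force R = c·L + N'·tanφ = 0·16.3 + 662.2·tan48.0° = 0.0 + 735.5 = 735.5 kN/m
FS = R / T = 735.5 / 926.9 = 0.793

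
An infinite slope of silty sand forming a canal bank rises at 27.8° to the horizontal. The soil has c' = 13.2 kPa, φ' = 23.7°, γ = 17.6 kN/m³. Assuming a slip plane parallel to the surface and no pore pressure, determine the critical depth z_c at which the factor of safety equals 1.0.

Setting FS = 1.00 in FS = [c' + γz cos²β tanφ'] / [γz sinβ cosβ] and solving for z:
z = c' / [γ cosβ (FS·sinβ − cosβ·tanφ')]
  = 13.2 / [17.6·cos27.8°·(1.00·sin27.8° − cos27.8°·tan23.7°)]
  = 13.2 / [17.6·0.8846·(1.00·0.4664 − 0.8846·0.4390)]
  = 13.2 / 1.2156 = 10.858 m

z_c = 10.86 m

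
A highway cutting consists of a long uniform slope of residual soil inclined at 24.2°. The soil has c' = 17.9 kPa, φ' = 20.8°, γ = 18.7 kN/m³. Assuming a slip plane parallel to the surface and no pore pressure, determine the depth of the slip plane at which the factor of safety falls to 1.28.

Setting FS = 1.28 in FS = [c' + γz cos²β tanφ'] / [γz sinβ cosβ] and solving for z:
z = c' / [γ cosβ (FS·sinβ − cosβ·tanφ')]
  = 17.9 / [18.7·cos24.2°·(1.28·sin24.2° − cos24.2°·tan20.8°)]
  = 17.9 / [18.7·0.9121·(1.28·0.4099 − 0.9121·0.3799)]
  = 17.9 / 3.0398 = 5.888 m

z = 5.89 m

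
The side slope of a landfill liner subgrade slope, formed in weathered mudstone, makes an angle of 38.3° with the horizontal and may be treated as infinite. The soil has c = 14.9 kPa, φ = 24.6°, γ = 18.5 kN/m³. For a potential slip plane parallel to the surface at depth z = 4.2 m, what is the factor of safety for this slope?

For an infinite slope with a slip plane parallel to the surface (no pore pressure): FS = [c + γz cos²β tanφ] / [γz sinβ cosβ].
γz = 18.5·4.2 = 77.70 kN/m²
Numerator = 14.9 + 77.70·cos²38.3°·tan24.6° = 14.9 + 77.70·0.6159·0.4578 = 36.809 kPa
Denominator = 77.70·sin38.3°·cos38.3° = 77.70·0.6198·0.7848 = 37.792 kPa
FS = 36.809 / 37.792 = 0.974

FS = 0.97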